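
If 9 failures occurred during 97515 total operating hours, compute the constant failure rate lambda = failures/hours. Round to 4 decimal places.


failures = 9
total_hours = 97515
lambda = 9 / 97515
lambda = 0.0001

0.0001


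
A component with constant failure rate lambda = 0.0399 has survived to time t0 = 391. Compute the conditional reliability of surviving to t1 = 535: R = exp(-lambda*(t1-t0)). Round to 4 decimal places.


lambda = 0.0399
t0 = 391, t1 = 535
t1 - t0 = 144
lambda * (t1-t0) = 0.0399 * 144 = 5.7456
R = exp(-5.7456)
R = 0.0032

0.0032


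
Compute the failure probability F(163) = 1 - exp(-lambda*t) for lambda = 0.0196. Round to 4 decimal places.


lambda = 0.0196, t = 163
lambda * t = 3.1948
exp(-3.1948) = 0.041
F(t) = 1 - 0.041
F(t) = 0.959

0.959


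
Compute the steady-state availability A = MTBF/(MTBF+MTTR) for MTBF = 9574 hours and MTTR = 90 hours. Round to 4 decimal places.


MTBF = 9574
MTTR = 90
MTBF + MTTR = 9664
A = 9574 / 9664
A = 0.9907

0.9907


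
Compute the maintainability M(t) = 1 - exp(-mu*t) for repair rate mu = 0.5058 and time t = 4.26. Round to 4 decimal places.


mu = 0.5058, t = 4.26
mu * t = 0.5058 * 4.26 = 2.1547
exp(-2.1547) = 0.1159
M(t) = 1 - 0.1159
M(t) = 0.8841

0.8841


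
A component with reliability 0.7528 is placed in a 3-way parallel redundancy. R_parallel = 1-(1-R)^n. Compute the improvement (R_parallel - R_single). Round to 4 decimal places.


R_single = 0.7528, n = 3
1 - R_single = 0.2472
(1 - R_single)^n = 0.2472^3 = 0.0151
R_parallel = 1 - 0.0151 = 0.9849
Improvement = 0.9849 - 0.7528
Improvement = 0.2321

0.2321


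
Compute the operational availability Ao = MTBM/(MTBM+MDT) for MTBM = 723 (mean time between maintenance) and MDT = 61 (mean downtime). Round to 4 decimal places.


MTBM = 723
MDT = 61
MTBM + MDT = 784
Ao = 723 / 784
Ao = 0.9222

0.9222


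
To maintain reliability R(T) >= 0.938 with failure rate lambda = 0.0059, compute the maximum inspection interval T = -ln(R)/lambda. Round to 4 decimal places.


R_target = 0.938
lambda = 0.0059
-ln(0.938) = 0.064
T = 0.064 / 0.0059
T = 10.8484

10.8484


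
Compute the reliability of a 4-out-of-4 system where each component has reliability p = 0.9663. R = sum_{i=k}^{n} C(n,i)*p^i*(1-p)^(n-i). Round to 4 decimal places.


k = 4, n = 4, p = 0.9663
i=4: C(4,4)=1 * 0.9663^4 * 0.0337^0 = 0.8719
R = sum of terms = 0.8719

0.8719


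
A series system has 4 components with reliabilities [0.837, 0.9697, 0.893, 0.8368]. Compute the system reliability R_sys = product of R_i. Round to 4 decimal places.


Components: [0.837, 0.9697, 0.893, 0.8368]
After component 1 (R=0.837): product = 0.837
After component 2 (R=0.9697): product = 0.8116
After component 3 (R=0.893): product = 0.7248
After component 4 (R=0.8368): product = 0.6065
R_sys = 0.6065

0.6065


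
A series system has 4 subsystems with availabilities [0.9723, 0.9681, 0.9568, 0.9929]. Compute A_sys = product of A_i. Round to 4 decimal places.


Subsystems: [0.9723, 0.9681, 0.9568, 0.9929]
After subsystem 1 (A=0.9723): product = 0.9723
After subsystem 2 (A=0.9681): product = 0.9413
After subsystem 3 (A=0.9568): product = 0.9006
After subsystem 4 (A=0.9929): product = 0.8942
A_sys = 0.8942

0.8942


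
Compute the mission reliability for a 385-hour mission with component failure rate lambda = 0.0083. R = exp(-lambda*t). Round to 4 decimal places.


lambda = 0.0083
mission_time = 385
lambda * t = 0.0083 * 385 = 3.1955
R = exp(-3.1955)
R = 0.0409

0.0409


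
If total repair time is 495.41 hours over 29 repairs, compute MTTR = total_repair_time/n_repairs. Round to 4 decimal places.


total_repair_time = 495.41
n_repairs = 29
MTTR = 495.41 / 29
MTTR = 17.0831

17.0831


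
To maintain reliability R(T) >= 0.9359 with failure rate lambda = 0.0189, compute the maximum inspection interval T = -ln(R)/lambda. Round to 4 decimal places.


R_target = 0.9359
lambda = 0.0189
-ln(0.9359) = 0.0662
T = 0.0662 / 0.0189
T = 3.5051

3.5051


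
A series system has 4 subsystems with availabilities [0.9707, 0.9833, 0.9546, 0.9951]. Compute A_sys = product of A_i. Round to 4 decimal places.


Subsystems: [0.9707, 0.9833, 0.9546, 0.9951]
After subsystem 1 (A=0.9707): product = 0.9707
After subsystem 2 (A=0.9833): product = 0.9545
After subsystem 3 (A=0.9546): product = 0.9112
After subsystem 4 (A=0.9951): product = 0.9067
A_sys = 0.9067

0.9067


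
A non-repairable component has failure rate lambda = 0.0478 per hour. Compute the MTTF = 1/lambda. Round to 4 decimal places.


lambda = 0.0478
MTTF = 1 / 0.0478
MTTF = 20.9205

20.9205


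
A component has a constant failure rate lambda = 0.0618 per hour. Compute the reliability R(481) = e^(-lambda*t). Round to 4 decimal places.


lambda = 0.0618
t = 481
lambda * t = 29.7258
R(t) = e^(-29.7258)
R(t) = 0.0

0.0


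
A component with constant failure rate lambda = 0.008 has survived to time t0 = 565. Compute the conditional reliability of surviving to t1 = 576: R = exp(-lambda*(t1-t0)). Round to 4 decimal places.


lambda = 0.008
t0 = 565, t1 = 576
t1 - t0 = 11
lambda * (t1-t0) = 0.008 * 11 = 0.088
R = exp(-0.088)
R = 0.9158

0.9158


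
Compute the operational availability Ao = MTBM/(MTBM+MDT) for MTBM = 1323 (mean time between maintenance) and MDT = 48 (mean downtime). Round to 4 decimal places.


MTBM = 1323
MDT = 48
MTBM + MDT = 1371
Ao = 1323 / 1371
Ao = 0.965

0.965


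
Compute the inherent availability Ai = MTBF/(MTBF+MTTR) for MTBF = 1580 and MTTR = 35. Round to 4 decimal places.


MTBF = 1580
MTTR = 35
MTBF + MTTR = 1615
Ai = 1580 / 1615
Ai = 0.9783

0.9783


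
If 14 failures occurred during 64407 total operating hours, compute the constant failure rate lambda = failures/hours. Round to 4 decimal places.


failures = 14
total_hours = 64407
lambda = 14 / 64407
lambda = 0.0002

0.0002


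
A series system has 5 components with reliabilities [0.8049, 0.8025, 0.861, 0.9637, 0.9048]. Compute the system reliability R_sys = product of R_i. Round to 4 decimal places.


Components: [0.8049, 0.8025, 0.861, 0.9637, 0.9048]
After component 1 (R=0.8049): product = 0.8049
After component 2 (R=0.8025): product = 0.6459
After component 3 (R=0.861): product = 0.5561
After component 4 (R=0.9637): product = 0.536
After component 5 (R=0.9048): product = 0.4849
R_sys = 0.4849

0.4849


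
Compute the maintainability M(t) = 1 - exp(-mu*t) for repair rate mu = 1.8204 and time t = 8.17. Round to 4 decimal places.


mu = 1.8204, t = 8.17
mu * t = 1.8204 * 8.17 = 14.8727
exp(-14.8727) = 0.0
M(t) = 1 - 0.0
M(t) = 1.0

1.0


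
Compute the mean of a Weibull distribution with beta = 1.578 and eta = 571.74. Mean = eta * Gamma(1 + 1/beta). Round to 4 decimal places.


beta = 1.578, eta = 571.74
1/beta = 0.6337
1 + 1/beta = 1.6337
Gamma(1.6337) = 0.8978
Mean = 571.74 * 0.8978
Mean = 513.2821

513.2821


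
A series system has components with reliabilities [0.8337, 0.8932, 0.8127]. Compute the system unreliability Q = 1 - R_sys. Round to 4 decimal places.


Components: [0.8337, 0.8932, 0.8127]
After component 1: product = 0.8337
After component 2: product = 0.7447
After component 3: product = 0.6052
R_sys = 0.6052
Q = 1 - 0.6052 = 0.3948

0.3948


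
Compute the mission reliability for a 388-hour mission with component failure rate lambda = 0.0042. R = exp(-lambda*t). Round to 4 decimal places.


lambda = 0.0042
mission_time = 388
lambda * t = 0.0042 * 388 = 1.6296
R = exp(-1.6296)
R = 0.196

0.196


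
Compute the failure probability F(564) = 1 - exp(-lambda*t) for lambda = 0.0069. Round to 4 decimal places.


lambda = 0.0069, t = 564
lambda * t = 3.8916
exp(-3.8916) = 0.0204
F(t) = 1 - 0.0204
F(t) = 0.9796

0.9796


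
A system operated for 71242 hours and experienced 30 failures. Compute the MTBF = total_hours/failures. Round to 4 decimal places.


total_hours = 71242
failures = 30
MTBF = 71242 / 30
MTBF = 2374.7333

2374.7333


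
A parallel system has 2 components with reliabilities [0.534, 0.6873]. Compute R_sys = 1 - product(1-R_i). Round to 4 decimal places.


Components: [0.534, 0.6873]
(1 - 0.534) = 0.466, running product = 0.466
(1 - 0.6873) = 0.3127, running product = 0.1457
Product of (1-R_i) = 0.1457
R_sys = 1 - 0.1457 = 0.8543

0.8543


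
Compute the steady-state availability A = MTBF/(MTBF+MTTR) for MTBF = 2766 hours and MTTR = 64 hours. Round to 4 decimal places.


MTBF = 2766
MTTR = 64
MTBF + MTTR = 2830
A = 2766 / 2830
A = 0.9774

0.9774


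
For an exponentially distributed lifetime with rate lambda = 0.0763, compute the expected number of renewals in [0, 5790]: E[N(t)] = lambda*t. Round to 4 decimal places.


lambda = 0.0763
t = 5790
E[N(t)] = lambda * t
E[N(t)] = 0.0763 * 5790
E[N(t)] = 441.777

441.777


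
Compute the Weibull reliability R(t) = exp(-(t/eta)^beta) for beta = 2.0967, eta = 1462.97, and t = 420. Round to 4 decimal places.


beta = 2.0967, eta = 1462.97, t = 420
t/eta = 420 / 1462.97 = 0.2871
(t/eta)^beta = 0.2871^2.0967 = 0.073
R(t) = exp(-0.073)
R(t) = 0.9296

0.9296


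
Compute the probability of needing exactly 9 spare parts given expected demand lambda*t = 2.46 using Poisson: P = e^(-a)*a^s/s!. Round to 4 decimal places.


a = 2.46, s = 9
e^(-a) = e^(-2.46) = 0.0854
a^s = 2.46^9 = 3299.2556
s! = 362880
P = 0.0854 * 3299.2556 / 362880
P = 0.0008

0.0008


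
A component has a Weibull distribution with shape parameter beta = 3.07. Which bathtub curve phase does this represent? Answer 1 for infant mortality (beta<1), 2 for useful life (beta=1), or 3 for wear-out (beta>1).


beta = 3.07
Compare beta to 1:
beta < 1 => infant mortality (phase 1)
beta = 1 => useful life (phase 2)
beta > 1 => wear-out (phase 3)
Since beta = 3.07, this is wear-out (increasing failure rate)
Phase = 3

3


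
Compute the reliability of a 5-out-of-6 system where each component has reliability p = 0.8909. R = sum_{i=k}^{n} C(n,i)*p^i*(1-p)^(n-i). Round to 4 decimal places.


k = 5, n = 6, p = 0.8909
i=5: C(6,5)=6 * 0.8909^5 * 0.1091^1 = 0.3674
i=6: C(6,6)=1 * 0.8909^6 * 0.1091^0 = 0.5
R = sum of terms = 0.8674

0.8674


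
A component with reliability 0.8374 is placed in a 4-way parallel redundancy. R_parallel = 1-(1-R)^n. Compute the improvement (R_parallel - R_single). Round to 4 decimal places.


R_single = 0.8374, n = 4
1 - R_single = 0.1626
(1 - R_single)^n = 0.1626^4 = 0.0007
R_parallel = 1 - 0.0007 = 0.9993
Improvement = 0.9993 - 0.8374
Improvement = 0.1619

0.1619


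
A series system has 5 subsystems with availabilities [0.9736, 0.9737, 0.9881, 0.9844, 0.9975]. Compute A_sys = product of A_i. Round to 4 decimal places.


Subsystems: [0.9736, 0.9737, 0.9881, 0.9844, 0.9975]
After subsystem 1 (A=0.9736): product = 0.9736
After subsystem 2 (A=0.9737): product = 0.948
After subsystem 3 (A=0.9881): product = 0.9367
After subsystem 4 (A=0.9844): product = 0.9221
After subsystem 5 (A=0.9975): product = 0.9198
A_sys = 0.9198

0.9198


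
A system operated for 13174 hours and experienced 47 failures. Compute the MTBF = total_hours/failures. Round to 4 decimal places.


total_hours = 13174
failures = 47
MTBF = 13174 / 47
MTBF = 280.2979

280.2979


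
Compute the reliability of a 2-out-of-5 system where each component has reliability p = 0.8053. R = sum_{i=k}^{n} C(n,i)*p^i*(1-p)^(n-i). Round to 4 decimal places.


k = 2, n = 5, p = 0.8053
i=2: C(5,2)=10 * 0.8053^2 * 0.1947^3 = 0.0479
i=3: C(5,3)=10 * 0.8053^3 * 0.1947^2 = 0.198
i=4: C(5,4)=5 * 0.8053^4 * 0.1947^1 = 0.4094
i=5: C(5,5)=1 * 0.8053^5 * 0.1947^0 = 0.3387
R = sum of terms = 0.9939

0.9939


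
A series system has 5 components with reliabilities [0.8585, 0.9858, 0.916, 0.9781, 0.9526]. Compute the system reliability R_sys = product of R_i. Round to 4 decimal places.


Components: [0.8585, 0.9858, 0.916, 0.9781, 0.9526]
After component 1 (R=0.8585): product = 0.8585
After component 2 (R=0.9858): product = 0.8463
After component 3 (R=0.916): product = 0.7752
After component 4 (R=0.9781): product = 0.7582
After component 5 (R=0.9526): product = 0.7223
R_sys = 0.7223

0.7223


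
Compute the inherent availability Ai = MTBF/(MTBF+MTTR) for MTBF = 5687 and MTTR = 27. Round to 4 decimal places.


MTBF = 5687
MTTR = 27
MTBF + MTTR = 5714
Ai = 5687 / 5714
Ai = 0.9953

0.9953


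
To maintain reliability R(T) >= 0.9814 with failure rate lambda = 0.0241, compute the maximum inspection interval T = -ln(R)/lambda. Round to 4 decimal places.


R_target = 0.9814
lambda = 0.0241
-ln(0.9814) = 0.0188
T = 0.0188 / 0.0241
T = 0.7791

0.7791


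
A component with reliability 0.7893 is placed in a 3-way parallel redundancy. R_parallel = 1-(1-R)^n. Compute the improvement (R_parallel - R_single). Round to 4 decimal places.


R_single = 0.7893, n = 3
1 - R_single = 0.2107
(1 - R_single)^n = 0.2107^3 = 0.0094
R_parallel = 1 - 0.0094 = 0.9906
Improvement = 0.9906 - 0.7893
Improvement = 0.2013

0.2013


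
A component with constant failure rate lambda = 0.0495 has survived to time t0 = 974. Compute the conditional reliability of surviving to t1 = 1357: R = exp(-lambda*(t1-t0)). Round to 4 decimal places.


lambda = 0.0495
t0 = 974, t1 = 1357
t1 - t0 = 383
lambda * (t1-t0) = 0.0495 * 383 = 18.9585
R = exp(-18.9585)
R = 0.0

0.0


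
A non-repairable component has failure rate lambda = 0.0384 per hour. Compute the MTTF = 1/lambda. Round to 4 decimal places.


lambda = 0.0384
MTTF = 1 / 0.0384
MTTF = 26.0417

26.0417


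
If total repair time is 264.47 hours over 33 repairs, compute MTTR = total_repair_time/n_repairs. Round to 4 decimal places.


total_repair_time = 264.47
n_repairs = 33
MTTR = 264.47 / 33
MTTR = 8.0142

8.0142


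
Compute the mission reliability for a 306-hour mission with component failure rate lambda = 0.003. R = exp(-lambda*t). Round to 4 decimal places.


lambda = 0.003
mission_time = 306
lambda * t = 0.003 * 306 = 0.918
R = exp(-0.918)
R = 0.3993

0.3993


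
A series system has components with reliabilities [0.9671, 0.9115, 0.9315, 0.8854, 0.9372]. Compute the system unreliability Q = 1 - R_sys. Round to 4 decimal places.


Components: [0.9671, 0.9115, 0.9315, 0.8854, 0.9372]
After component 1: product = 0.9671
After component 2: product = 0.8815
After component 3: product = 0.8211
After component 4: product = 0.727
After component 5: product = 0.6814
R_sys = 0.6814
Q = 1 - 0.6814 = 0.3186

0.3186


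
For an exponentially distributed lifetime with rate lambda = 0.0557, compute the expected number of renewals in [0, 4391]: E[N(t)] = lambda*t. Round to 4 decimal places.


lambda = 0.0557
t = 4391
E[N(t)] = lambda * t
E[N(t)] = 0.0557 * 4391
E[N(t)] = 244.5787

244.5787


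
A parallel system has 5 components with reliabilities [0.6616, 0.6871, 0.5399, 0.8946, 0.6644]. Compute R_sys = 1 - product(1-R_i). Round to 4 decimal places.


Components: [0.6616, 0.6871, 0.5399, 0.8946, 0.6644]
(1 - 0.6616) = 0.3384, running product = 0.3384
(1 - 0.6871) = 0.3129, running product = 0.1059
(1 - 0.5399) = 0.4601, running product = 0.0487
(1 - 0.8946) = 0.1054, running product = 0.0051
(1 - 0.6644) = 0.3356, running product = 0.0017
Product of (1-R_i) = 0.0017
R_sys = 1 - 0.0017 = 0.9983

0.9983


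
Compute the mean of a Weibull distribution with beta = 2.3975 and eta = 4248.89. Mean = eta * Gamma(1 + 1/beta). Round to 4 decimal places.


beta = 2.3975, eta = 4248.89
1/beta = 0.4171
1 + 1/beta = 1.4171
Gamma(1.4171) = 0.8865
Mean = 4248.89 * 0.8865
Mean = 3766.4926

3766.4926


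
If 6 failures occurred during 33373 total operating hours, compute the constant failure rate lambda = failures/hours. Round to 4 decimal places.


failures = 6
total_hours = 33373
lambda = 6 / 33373
lambda = 0.0002

0.0002


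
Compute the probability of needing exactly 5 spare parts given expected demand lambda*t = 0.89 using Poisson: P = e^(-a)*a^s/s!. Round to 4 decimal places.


a = 0.89, s = 5
e^(-a) = e^(-0.89) = 0.4107
a^s = 0.89^5 = 0.5584
s! = 120
P = 0.4107 * 0.5584 / 120
P = 0.0019

0.0019


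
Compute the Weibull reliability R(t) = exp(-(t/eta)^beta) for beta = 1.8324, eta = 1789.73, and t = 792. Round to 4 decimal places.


beta = 1.8324, eta = 1789.73, t = 792
t/eta = 792 / 1789.73 = 0.4425
(t/eta)^beta = 0.4425^1.8324 = 0.2245
R(t) = exp(-0.2245)
R(t) = 0.7989

0.7989


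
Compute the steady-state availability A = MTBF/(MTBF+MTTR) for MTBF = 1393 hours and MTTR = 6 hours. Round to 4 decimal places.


MTBF = 1393
MTTR = 6
MTBF + MTTR = 1399
A = 1393 / 1399
A = 0.9957

0.9957


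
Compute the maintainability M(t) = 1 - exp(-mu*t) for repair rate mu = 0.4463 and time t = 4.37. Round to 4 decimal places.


mu = 0.4463, t = 4.37
mu * t = 0.4463 * 4.37 = 1.9503
exp(-1.9503) = 0.1422
M(t) = 1 - 0.1422
M(t) = 0.8578

0.8578


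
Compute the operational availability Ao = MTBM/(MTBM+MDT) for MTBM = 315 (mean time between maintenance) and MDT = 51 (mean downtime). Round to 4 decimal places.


MTBM = 315
MDT = 51
MTBM + MDT = 366
Ao = 315 / 366
Ao = 0.8607

0.8607


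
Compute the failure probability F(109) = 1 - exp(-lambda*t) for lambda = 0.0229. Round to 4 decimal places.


lambda = 0.0229, t = 109
lambda * t = 2.4961
exp(-2.4961) = 0.0824
F(t) = 1 - 0.0824
F(t) = 0.9176

0.9176


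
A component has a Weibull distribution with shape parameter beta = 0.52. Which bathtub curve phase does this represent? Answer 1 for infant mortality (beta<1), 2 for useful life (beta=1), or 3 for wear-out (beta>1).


beta = 0.52
Compare beta to 1:
beta < 1 => infant mortality (phase 1)
beta = 1 => useful life (phase 2)
beta > 1 => wear-out (phase 3)
Since beta = 0.52, this is infant mortality (decreasing failure rate)
Phase = 1

1


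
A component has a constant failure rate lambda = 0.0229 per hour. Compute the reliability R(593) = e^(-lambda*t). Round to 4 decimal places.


lambda = 0.0229
t = 593
lambda * t = 13.5797
R(t) = e^(-13.5797)
R(t) = 0.0

0.0


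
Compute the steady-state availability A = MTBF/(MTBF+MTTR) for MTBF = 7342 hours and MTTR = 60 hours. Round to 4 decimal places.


MTBF = 7342
MTTR = 60
MTBF + MTTR = 7402
A = 7342 / 7402
A = 0.9919

0.9919


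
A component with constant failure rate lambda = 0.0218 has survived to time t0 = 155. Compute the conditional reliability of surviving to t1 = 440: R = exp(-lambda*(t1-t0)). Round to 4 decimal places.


lambda = 0.0218
t0 = 155, t1 = 440
t1 - t0 = 285
lambda * (t1-t0) = 0.0218 * 285 = 6.213
R = exp(-6.213)
R = 0.002

0.002


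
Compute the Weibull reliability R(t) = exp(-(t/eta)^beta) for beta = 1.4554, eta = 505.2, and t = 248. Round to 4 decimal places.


beta = 1.4554, eta = 505.2, t = 248
t/eta = 248 / 505.2 = 0.4909
(t/eta)^beta = 0.4909^1.4554 = 0.355
R(t) = exp(-0.355)
R(t) = 0.7012

0.7012


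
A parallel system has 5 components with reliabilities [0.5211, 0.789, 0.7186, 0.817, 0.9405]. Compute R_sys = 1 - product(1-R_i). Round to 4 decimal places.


Components: [0.5211, 0.789, 0.7186, 0.817, 0.9405]
(1 - 0.5211) = 0.4789, running product = 0.4789
(1 - 0.789) = 0.211, running product = 0.101
(1 - 0.7186) = 0.2814, running product = 0.0284
(1 - 0.817) = 0.183, running product = 0.0052
(1 - 0.9405) = 0.0595, running product = 0.0003
Product of (1-R_i) = 0.0003
R_sys = 1 - 0.0003 = 0.9997

0.9997


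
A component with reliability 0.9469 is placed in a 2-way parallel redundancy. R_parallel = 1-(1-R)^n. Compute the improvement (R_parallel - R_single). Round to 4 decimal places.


R_single = 0.9469, n = 2
1 - R_single = 0.0531
(1 - R_single)^n = 0.0531^2 = 0.0028
R_parallel = 1 - 0.0028 = 0.9972
Improvement = 0.9972 - 0.9469
Improvement = 0.0503

0.0503


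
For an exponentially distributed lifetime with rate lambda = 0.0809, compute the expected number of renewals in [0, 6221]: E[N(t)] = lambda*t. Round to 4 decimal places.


lambda = 0.0809
t = 6221
E[N(t)] = lambda * t
E[N(t)] = 0.0809 * 6221
E[N(t)] = 503.2789

503.2789


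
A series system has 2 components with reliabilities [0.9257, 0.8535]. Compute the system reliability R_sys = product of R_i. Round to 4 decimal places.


Components: [0.9257, 0.8535]
After component 1 (R=0.9257): product = 0.9257
After component 2 (R=0.8535): product = 0.7901
R_sys = 0.7901

0.7901


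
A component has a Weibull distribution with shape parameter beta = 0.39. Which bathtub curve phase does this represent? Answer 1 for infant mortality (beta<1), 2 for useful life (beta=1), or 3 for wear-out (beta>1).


beta = 0.39
Compare beta to 1:
beta < 1 => infant mortality (phase 1)
beta = 1 => useful life (phase 2)
beta > 1 => wear-out (phase 3)
Since beta = 0.39, this is infant mortality (decreasing failure rate)
Phase = 1

1


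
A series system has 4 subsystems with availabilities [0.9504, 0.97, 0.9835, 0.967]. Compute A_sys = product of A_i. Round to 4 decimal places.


Subsystems: [0.9504, 0.97, 0.9835, 0.967]
After subsystem 1 (A=0.9504): product = 0.9504
After subsystem 2 (A=0.97): product = 0.9219
After subsystem 3 (A=0.9835): product = 0.9067
After subsystem 4 (A=0.967): product = 0.8768
A_sys = 0.8768

0.8768


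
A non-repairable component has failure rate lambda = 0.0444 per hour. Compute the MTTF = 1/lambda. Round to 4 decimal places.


lambda = 0.0444
MTTF = 1 / 0.0444
MTTF = 22.5225

22.5225


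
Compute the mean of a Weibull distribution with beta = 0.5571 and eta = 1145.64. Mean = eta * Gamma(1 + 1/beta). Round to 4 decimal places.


beta = 0.5571, eta = 1145.64
1/beta = 1.795
1 + 1/beta = 2.795
Gamma(2.795) = 1.6695
Mean = 1145.64 * 1.6695
Mean = 1912.6259

1912.6259


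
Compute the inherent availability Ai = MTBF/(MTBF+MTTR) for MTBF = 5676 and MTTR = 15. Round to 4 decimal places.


MTBF = 5676
MTTR = 15
MTBF + MTTR = 5691
Ai = 5676 / 5691
Ai = 0.9974

0.9974


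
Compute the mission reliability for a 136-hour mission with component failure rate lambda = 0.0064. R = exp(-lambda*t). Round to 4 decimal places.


lambda = 0.0064
mission_time = 136
lambda * t = 0.0064 * 136 = 0.8704
R = exp(-0.8704)
R = 0.4188

0.4188


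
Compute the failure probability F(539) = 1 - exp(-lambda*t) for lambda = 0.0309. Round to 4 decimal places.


lambda = 0.0309, t = 539
lambda * t = 16.6551
exp(-16.6551) = 0.0
F(t) = 1 - 0.0
F(t) = 1.0

1.0


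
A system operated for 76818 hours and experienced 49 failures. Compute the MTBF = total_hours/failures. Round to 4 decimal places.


total_hours = 76818
failures = 49
MTBF = 76818 / 49
MTBF = 1567.7143

1567.7143


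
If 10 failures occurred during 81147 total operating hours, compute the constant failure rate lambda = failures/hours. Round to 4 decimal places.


failures = 10
total_hours = 81147
lambda = 10 / 81147
lambda = 0.0001

0.0001


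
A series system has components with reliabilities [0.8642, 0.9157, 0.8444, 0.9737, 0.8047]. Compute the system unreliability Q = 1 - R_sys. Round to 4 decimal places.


Components: [0.8642, 0.9157, 0.8444, 0.9737, 0.8047]
After component 1: product = 0.8642
After component 2: product = 0.7913
After component 3: product = 0.6682
After component 4: product = 0.6506
After component 5: product = 0.5236
R_sys = 0.5236
Q = 1 - 0.5236 = 0.4764

0.4764


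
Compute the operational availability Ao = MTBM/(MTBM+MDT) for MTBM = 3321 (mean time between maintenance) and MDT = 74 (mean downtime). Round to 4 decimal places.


MTBM = 3321
MDT = 74
MTBM + MDT = 3395
Ao = 3321 / 3395
Ao = 0.9782

0.9782


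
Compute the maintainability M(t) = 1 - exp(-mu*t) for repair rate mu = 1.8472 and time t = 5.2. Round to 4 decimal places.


mu = 1.8472, t = 5.2
mu * t = 1.8472 * 5.2 = 9.6054
exp(-9.6054) = 0.0001
M(t) = 1 - 0.0001
M(t) = 0.9999

0.9999


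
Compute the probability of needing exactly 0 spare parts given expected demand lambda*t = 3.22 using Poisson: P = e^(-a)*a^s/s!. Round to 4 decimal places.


a = 3.22, s = 0
e^(-a) = e^(-3.22) = 0.04
a^s = 3.22^0 = 1.0
s! = 1
P = 0.04 * 1.0 / 1
P = 0.04

0.04


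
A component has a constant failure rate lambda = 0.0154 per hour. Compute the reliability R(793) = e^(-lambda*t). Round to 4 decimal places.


lambda = 0.0154
t = 793
lambda * t = 12.2122
R(t) = e^(-12.2122)
R(t) = 0.0

0.0


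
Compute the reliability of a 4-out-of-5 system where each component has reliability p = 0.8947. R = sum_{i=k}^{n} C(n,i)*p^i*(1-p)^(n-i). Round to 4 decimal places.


k = 4, n = 5, p = 0.8947
i=4: C(5,4)=5 * 0.8947^4 * 0.1053^1 = 0.3374
i=5: C(5,5)=1 * 0.8947^5 * 0.1053^0 = 0.5733
R = sum of terms = 0.9107

0.9107


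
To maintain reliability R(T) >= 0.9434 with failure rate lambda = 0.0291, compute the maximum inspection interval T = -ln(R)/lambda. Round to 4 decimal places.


R_target = 0.9434
lambda = 0.0291
-ln(0.9434) = 0.0583
T = 0.0583 / 0.0291
T = 2.0022

2.0022


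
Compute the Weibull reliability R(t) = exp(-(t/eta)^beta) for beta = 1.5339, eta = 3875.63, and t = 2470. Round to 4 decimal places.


beta = 1.5339, eta = 3875.63, t = 2470
t/eta = 2470 / 3875.63 = 0.6373
(t/eta)^beta = 0.6373^1.5339 = 0.5011
R(t) = exp(-0.5011)
R(t) = 0.6059

0.6059


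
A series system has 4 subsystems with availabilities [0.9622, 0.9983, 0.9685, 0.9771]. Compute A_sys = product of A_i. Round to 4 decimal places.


Subsystems: [0.9622, 0.9983, 0.9685, 0.9771]
After subsystem 1 (A=0.9622): product = 0.9622
After subsystem 2 (A=0.9983): product = 0.9606
After subsystem 3 (A=0.9685): product = 0.9303
After subsystem 4 (A=0.9771): product = 0.909
A_sys = 0.909

0.909


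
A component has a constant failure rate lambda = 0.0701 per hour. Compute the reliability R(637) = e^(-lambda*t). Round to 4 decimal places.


lambda = 0.0701
t = 637
lambda * t = 44.6537
R(t) = e^(-44.6537)
R(t) = 0.0

0.0


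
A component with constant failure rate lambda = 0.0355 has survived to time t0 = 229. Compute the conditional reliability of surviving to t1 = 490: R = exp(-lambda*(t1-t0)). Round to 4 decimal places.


lambda = 0.0355
t0 = 229, t1 = 490
t1 - t0 = 261
lambda * (t1-t0) = 0.0355 * 261 = 9.2655
R = exp(-9.2655)
R = 0.0001

0.0001


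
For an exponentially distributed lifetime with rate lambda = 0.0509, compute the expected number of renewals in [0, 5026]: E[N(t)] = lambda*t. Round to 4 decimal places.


lambda = 0.0509
t = 5026
E[N(t)] = lambda * t
E[N(t)] = 0.0509 * 5026
E[N(t)] = 255.8234

255.8234


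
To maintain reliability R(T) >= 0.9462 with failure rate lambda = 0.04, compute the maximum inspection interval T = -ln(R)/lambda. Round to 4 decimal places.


R_target = 0.9462
lambda = 0.04
-ln(0.9462) = 0.0553
T = 0.0553 / 0.04
T = 1.3825

1.3825


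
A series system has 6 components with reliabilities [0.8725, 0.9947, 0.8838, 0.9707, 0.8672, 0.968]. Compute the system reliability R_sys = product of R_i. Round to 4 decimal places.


Components: [0.8725, 0.9947, 0.8838, 0.9707, 0.8672, 0.968]
After component 1 (R=0.8725): product = 0.8725
After component 2 (R=0.9947): product = 0.8679
After component 3 (R=0.8838): product = 0.767
After component 4 (R=0.9707): product = 0.7446
After component 5 (R=0.8672): product = 0.6457
After component 6 (R=0.968): product = 0.625
R_sys = 0.625

0.625


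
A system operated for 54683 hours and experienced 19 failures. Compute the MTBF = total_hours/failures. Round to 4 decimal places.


total_hours = 54683
failures = 19
MTBF = 54683 / 19
MTBF = 2878.0526

2878.0526


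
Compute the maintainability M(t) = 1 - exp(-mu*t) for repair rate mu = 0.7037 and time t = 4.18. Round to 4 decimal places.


mu = 0.7037, t = 4.18
mu * t = 0.7037 * 4.18 = 2.9415
exp(-2.9415) = 0.0528
M(t) = 1 - 0.0528
M(t) = 0.9472

0.9472


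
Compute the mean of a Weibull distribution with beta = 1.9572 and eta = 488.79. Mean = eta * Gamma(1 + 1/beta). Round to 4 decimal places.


beta = 1.9572, eta = 488.79
1/beta = 0.5109
1 + 1/beta = 1.5109
Gamma(1.5109) = 0.8866
Mean = 488.79 * 0.8866
Mean = 433.3759

433.3759


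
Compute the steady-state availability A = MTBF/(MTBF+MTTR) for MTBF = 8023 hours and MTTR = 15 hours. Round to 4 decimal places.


MTBF = 8023
MTTR = 15
MTBF + MTTR = 8038
A = 8023 / 8038
A = 0.9981

0.9981


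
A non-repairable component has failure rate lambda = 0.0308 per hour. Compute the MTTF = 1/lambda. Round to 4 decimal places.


lambda = 0.0308
MTTF = 1 / 0.0308
MTTF = 32.4675

32.4675


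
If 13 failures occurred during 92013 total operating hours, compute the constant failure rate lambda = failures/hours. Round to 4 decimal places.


failures = 13
total_hours = 92013
lambda = 13 / 92013
lambda = 0.0001

0.0001


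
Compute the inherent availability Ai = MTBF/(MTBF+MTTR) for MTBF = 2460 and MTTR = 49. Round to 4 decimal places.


MTBF = 2460
MTTR = 49
MTBF + MTTR = 2509
Ai = 2460 / 2509
Ai = 0.9805

0.9805


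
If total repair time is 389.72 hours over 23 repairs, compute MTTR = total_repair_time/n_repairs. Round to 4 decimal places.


total_repair_time = 389.72
n_repairs = 23
MTTR = 389.72 / 23
MTTR = 16.9443

16.9443


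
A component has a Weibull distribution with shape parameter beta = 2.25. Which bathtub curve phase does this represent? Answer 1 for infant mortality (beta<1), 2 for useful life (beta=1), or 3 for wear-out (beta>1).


beta = 2.25
Compare beta to 1:
beta < 1 => infant mortality (phase 1)
beta = 1 => useful life (phase 2)
beta > 1 => wear-out (phase 3)
Since beta = 2.25, this is wear-out (increasing failure rate)
Phase = 3

3


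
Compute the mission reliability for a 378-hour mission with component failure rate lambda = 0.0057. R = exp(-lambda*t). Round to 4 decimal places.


lambda = 0.0057
mission_time = 378
lambda * t = 0.0057 * 378 = 2.1546
R = exp(-2.1546)
R = 0.1159

0.1159


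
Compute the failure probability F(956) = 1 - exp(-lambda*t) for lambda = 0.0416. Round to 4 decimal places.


lambda = 0.0416, t = 956
lambda * t = 39.7696
exp(-39.7696) = 0.0
F(t) = 1 - 0.0
F(t) = 1.0

1.0


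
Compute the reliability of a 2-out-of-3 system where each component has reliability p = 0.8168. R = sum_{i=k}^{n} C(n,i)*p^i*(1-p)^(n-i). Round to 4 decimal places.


k = 2, n = 3, p = 0.8168
i=2: C(3,2)=3 * 0.8168^2 * 0.1832^1 = 0.3667
i=3: C(3,3)=1 * 0.8168^3 * 0.1832^0 = 0.5449
R = sum of terms = 0.9116

0.9116


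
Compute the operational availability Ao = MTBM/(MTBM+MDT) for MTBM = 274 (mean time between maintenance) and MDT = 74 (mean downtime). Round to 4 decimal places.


MTBM = 274
MDT = 74
MTBM + MDT = 348
Ao = 274 / 348
Ao = 0.7874

0.7874


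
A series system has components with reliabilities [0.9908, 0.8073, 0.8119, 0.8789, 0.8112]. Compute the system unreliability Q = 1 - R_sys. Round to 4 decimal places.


Components: [0.9908, 0.8073, 0.8119, 0.8789, 0.8112]
After component 1: product = 0.9908
After component 2: product = 0.7999
After component 3: product = 0.6494
After component 4: product = 0.5708
After component 5: product = 0.463
R_sys = 0.463
Q = 1 - 0.463 = 0.537

0.537


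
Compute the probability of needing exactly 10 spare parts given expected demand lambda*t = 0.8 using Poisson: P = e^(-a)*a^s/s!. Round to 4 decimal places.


a = 0.8, s = 10
e^(-a) = e^(-0.8) = 0.4493
a^s = 0.8^10 = 0.1074
s! = 3628800
P = 0.4493 * 0.1074 / 3628800
P = 0.0

0.0


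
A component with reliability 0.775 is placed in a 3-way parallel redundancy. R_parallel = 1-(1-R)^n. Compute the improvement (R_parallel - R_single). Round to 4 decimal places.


R_single = 0.775, n = 3
1 - R_single = 0.225
(1 - R_single)^n = 0.225^3 = 0.0114
R_parallel = 1 - 0.0114 = 0.9886
Improvement = 0.9886 - 0.775
Improvement = 0.2136

0.2136


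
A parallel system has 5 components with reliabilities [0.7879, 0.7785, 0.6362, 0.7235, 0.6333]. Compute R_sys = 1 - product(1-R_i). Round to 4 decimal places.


Components: [0.7879, 0.7785, 0.6362, 0.7235, 0.6333]
(1 - 0.7879) = 0.2121, running product = 0.2121
(1 - 0.7785) = 0.2215, running product = 0.047
(1 - 0.6362) = 0.3638, running product = 0.0171
(1 - 0.7235) = 0.2765, running product = 0.0047
(1 - 0.6333) = 0.3667, running product = 0.0017
Product of (1-R_i) = 0.0017
R_sys = 1 - 0.0017 = 0.9983

0.9983


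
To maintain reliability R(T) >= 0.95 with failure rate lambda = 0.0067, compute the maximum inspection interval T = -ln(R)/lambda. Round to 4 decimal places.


R_target = 0.95
lambda = 0.0067
-ln(0.95) = 0.0513
T = 0.0513 / 0.0067
T = 7.6557

7.6557


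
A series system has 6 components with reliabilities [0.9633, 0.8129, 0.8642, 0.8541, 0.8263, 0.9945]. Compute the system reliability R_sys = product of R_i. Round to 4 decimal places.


Components: [0.9633, 0.8129, 0.8642, 0.8541, 0.8263, 0.9945]
After component 1 (R=0.9633): product = 0.9633
After component 2 (R=0.8129): product = 0.7831
After component 3 (R=0.8642): product = 0.6767
After component 4 (R=0.8541): product = 0.578
After component 5 (R=0.8263): product = 0.4776
After component 6 (R=0.9945): product = 0.475
R_sys = 0.475

0.475


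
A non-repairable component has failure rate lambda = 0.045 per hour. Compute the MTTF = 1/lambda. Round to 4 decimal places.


lambda = 0.045
MTTF = 1 / 0.045
MTTF = 22.2222

22.2222


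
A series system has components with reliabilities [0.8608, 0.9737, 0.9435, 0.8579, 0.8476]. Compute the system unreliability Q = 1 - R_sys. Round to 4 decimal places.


Components: [0.8608, 0.9737, 0.9435, 0.8579, 0.8476]
After component 1: product = 0.8608
After component 2: product = 0.8382
After component 3: product = 0.7908
After component 4: product = 0.6784
After component 5: product = 0.575
R_sys = 0.575
Q = 1 - 0.575 = 0.425

0.425


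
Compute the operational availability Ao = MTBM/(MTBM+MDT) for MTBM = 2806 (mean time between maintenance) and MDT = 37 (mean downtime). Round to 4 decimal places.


MTBM = 2806
MDT = 37
MTBM + MDT = 2843
Ao = 2806 / 2843
Ao = 0.987

0.987


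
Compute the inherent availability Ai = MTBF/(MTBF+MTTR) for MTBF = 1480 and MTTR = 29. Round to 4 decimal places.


MTBF = 1480
MTTR = 29
MTBF + MTTR = 1509
Ai = 1480 / 1509
Ai = 0.9808

0.9808


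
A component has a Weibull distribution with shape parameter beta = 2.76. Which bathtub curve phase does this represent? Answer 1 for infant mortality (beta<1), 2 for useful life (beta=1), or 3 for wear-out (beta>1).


beta = 2.76
Compare beta to 1:
beta < 1 => infant mortality (phase 1)
beta = 1 => useful life (phase 2)
beta > 1 => wear-out (phase 3)
Since beta = 2.76, this is wear-out (increasing failure rate)
Phase = 3

3


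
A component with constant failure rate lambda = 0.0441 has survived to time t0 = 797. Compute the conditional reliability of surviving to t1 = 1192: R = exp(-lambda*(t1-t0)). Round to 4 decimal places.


lambda = 0.0441
t0 = 797, t1 = 1192
t1 - t0 = 395
lambda * (t1-t0) = 0.0441 * 395 = 17.4195
R = exp(-17.4195)
R = 0.0

0.0


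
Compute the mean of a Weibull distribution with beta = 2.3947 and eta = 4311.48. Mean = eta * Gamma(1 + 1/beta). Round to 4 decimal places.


beta = 2.3947, eta = 4311.48
1/beta = 0.4176
1 + 1/beta = 1.4176
Gamma(1.4176) = 0.8864
Mean = 4311.48 * 0.8864
Mean = 3821.8949

3821.8949


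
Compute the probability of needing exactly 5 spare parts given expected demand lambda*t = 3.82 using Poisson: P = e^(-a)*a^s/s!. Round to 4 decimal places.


a = 3.82, s = 5
e^(-a) = e^(-3.82) = 0.0219
a^s = 3.82^5 = 813.4237
s! = 120
P = 0.0219 * 813.4237 / 120
P = 0.1486

0.1486


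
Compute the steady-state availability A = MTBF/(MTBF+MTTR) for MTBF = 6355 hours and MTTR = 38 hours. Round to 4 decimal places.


MTBF = 6355
MTTR = 38
MTBF + MTTR = 6393
A = 6355 / 6393
A = 0.9941

0.9941


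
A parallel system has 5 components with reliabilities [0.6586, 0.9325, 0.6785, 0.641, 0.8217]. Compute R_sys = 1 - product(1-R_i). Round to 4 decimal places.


Components: [0.6586, 0.9325, 0.6785, 0.641, 0.8217]
(1 - 0.6586) = 0.3414, running product = 0.3414
(1 - 0.9325) = 0.0675, running product = 0.023
(1 - 0.6785) = 0.3215, running product = 0.0074
(1 - 0.641) = 0.359, running product = 0.0027
(1 - 0.8217) = 0.1783, running product = 0.0005
Product of (1-R_i) = 0.0005
R_sys = 1 - 0.0005 = 0.9995

0.9995


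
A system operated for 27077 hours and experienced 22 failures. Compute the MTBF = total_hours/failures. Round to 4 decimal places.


total_hours = 27077
failures = 22
MTBF = 27077 / 22
MTBF = 1230.7727

1230.7727


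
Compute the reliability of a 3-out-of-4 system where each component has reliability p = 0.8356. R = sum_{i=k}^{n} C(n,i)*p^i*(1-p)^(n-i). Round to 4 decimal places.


k = 3, n = 4, p = 0.8356
i=3: C(4,3)=4 * 0.8356^3 * 0.1644^1 = 0.3837
i=4: C(4,4)=1 * 0.8356^4 * 0.1644^0 = 0.4875
R = sum of terms = 0.8712

0.8712


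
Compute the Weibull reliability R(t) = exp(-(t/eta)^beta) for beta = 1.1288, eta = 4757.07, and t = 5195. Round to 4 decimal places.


beta = 1.1288, eta = 4757.07, t = 5195
t/eta = 5195 / 4757.07 = 1.0921
(t/eta)^beta = 1.0921^1.1288 = 1.1045
R(t) = exp(-1.1045)
R(t) = 0.3314

0.3314


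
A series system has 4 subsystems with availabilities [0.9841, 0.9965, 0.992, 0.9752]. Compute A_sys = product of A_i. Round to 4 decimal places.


Subsystems: [0.9841, 0.9965, 0.992, 0.9752]
After subsystem 1 (A=0.9841): product = 0.9841
After subsystem 2 (A=0.9965): product = 0.9807
After subsystem 3 (A=0.992): product = 0.9728
After subsystem 4 (A=0.9752): product = 0.9487
A_sys = 0.9487

0.9487


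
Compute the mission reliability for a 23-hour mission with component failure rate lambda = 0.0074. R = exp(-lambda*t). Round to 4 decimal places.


lambda = 0.0074
mission_time = 23
lambda * t = 0.0074 * 23 = 0.1702
R = exp(-0.1702)
R = 0.8435

0.8435


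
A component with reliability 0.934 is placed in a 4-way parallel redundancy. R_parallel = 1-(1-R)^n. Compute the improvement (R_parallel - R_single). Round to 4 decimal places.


R_single = 0.934, n = 4
1 - R_single = 0.066
(1 - R_single)^n = 0.066^4 = 0.0
R_parallel = 1 - 0.0 = 1.0
Improvement = 1.0 - 0.934
Improvement = 0.066

0.066


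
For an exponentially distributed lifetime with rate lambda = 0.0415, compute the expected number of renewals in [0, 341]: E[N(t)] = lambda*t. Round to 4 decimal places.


lambda = 0.0415
t = 341
E[N(t)] = lambda * t
E[N(t)] = 0.0415 * 341
E[N(t)] = 14.1515

14.1515


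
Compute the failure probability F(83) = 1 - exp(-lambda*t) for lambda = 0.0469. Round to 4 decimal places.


lambda = 0.0469, t = 83
lambda * t = 3.8927
exp(-3.8927) = 0.0204
F(t) = 1 - 0.0204
F(t) = 0.9796

0.9796


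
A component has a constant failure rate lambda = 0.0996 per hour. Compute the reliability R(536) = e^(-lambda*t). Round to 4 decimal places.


lambda = 0.0996
t = 536
lambda * t = 53.3856
R(t) = e^(-53.3856)
R(t) = 0.0

0.0


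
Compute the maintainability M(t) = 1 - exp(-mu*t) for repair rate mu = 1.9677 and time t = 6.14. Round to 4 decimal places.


mu = 1.9677, t = 6.14
mu * t = 1.9677 * 6.14 = 12.0817
exp(-12.0817) = 0.0
M(t) = 1 - 0.0
M(t) = 1.0

1.0


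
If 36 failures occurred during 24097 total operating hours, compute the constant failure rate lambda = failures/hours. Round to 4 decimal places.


failures = 36
total_hours = 24097
lambda = 36 / 24097
lambda = 0.0015

0.0015


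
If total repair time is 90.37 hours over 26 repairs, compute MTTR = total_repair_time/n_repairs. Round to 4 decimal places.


total_repair_time = 90.37
n_repairs = 26
MTTR = 90.37 / 26
MTTR = 3.4758

3.4758


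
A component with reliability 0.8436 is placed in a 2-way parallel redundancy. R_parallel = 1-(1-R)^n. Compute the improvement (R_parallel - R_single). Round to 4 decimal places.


R_single = 0.8436, n = 2
1 - R_single = 0.1564
(1 - R_single)^n = 0.1564^2 = 0.0245
R_parallel = 1 - 0.0245 = 0.9755
Improvement = 0.9755 - 0.8436
Improvement = 0.1319

0.1319


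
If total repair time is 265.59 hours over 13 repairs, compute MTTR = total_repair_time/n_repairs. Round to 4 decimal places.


total_repair_time = 265.59
n_repairs = 13
MTTR = 265.59 / 13
MTTR = 20.43

20.43
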